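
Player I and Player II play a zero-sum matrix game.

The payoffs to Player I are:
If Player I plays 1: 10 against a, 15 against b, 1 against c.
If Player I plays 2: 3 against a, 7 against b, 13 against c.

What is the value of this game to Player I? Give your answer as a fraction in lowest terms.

127/19

Column b is strictly dominated by a for Player II (it gives Player I more in every row).
The remaining 2×2 game on (1, 2) × (a, c) has no saddle point. Let Player I play 1 with probability p; indifference gives 10p + 3(1−p) = p + 13(1−p), so p = 10/19.
Similarly Player II's optimal q on a is 12/19, and the value is 10·(12/19) + (1)·(7/19) = 127/19.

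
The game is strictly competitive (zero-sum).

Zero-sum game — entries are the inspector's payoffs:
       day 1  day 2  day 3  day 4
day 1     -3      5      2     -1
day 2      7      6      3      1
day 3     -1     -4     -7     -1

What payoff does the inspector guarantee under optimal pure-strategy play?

1

Row minima: -3, 1, -7 → the inspector's maximin is 1.
Column maxima: 7, 6, 3, 1 → the inspectee's minimax is 1.
They coincide at (day 2, day 4), so the value is 1.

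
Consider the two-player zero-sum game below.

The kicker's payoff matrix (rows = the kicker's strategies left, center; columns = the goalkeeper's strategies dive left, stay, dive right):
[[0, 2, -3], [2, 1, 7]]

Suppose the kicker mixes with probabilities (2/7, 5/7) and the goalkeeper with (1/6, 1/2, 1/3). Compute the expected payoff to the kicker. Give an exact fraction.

Against (1/6, 1/2, 1/3), each row's expected payoff is left: 0; center: 19/6.
Taking the (2/7, 5/7)-weighted average: (2/7)·(0) + (5/7)·(19/6) = 95/42.

95/42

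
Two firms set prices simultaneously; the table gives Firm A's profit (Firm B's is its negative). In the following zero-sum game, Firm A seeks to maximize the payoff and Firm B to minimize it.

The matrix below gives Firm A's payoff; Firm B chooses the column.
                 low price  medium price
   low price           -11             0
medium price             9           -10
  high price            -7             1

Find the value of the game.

-61/27

Row low price is strictly dominated by row high price, so Firm A never plays it.
The remaining 2×2 game on (medium price, high price) × (low price, medium price) has no saddle point. Let Firm A play medium price with probability p; indifference gives 9p − 7(1−p) = −10p + (1−p), so p = 8/27.
Similarly Firm B's optimal q on low price is 11/27, and the value is 9·(11/27) + (-10)·(16/27) = -61/27.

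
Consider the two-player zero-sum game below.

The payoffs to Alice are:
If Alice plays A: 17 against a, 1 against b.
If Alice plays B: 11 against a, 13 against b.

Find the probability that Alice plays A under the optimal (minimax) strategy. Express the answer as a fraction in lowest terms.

1/9

Row minima are 1 and 11, so Alice's maximin is 11; column maxima are 17 and 13, so Bob's minimax is 13. These differ, so the equilibrium is in mixed strategies.
Let Alice play A with probability p. Bob is indifferent when 17p + 11(1−p) = p + 13(1−p), giving p = 1/9.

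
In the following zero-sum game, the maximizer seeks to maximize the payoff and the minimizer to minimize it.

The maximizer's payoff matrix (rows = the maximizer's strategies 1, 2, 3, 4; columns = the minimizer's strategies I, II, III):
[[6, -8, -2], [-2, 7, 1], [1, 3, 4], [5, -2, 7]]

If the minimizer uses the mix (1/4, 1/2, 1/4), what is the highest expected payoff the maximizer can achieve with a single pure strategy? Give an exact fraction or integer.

1: (6)·(1/4) + (-8)·(1/2) + (-2)·(1/4) = -3.
2: (-2)·(1/4) + (7)·(1/2) + (1)·(1/4) = 13/4.
3: (1)·(1/4) + (3)·(1/2) + (4)·(1/4) = 11/4.
4: (5)·(1/4) + (-2)·(1/2) + (7)·(1/4) = 2.
The best pure response is 2 with expected payoff 13/4.

13/4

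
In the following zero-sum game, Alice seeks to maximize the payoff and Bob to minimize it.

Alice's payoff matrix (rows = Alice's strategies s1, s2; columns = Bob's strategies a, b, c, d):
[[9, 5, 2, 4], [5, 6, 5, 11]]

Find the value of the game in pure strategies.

Row minima: 2, 5 → Alice's maximin is 5.
Column maxima: 9, 6, 5, 11 → Bob's minimax is 5.
They coincide at (s2, c), so the value is 5.

5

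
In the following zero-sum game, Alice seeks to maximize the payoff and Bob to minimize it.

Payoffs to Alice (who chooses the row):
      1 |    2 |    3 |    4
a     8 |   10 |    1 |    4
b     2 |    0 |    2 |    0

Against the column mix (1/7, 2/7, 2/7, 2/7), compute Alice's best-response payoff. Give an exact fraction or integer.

a: (8)·(1/7) + (10)·(2/7) + (1)·(2/7) + (4)·(2/7) = 38/7.
b: (2)·(1/7) + (0)·(2/7) + (2)·(2/7) + (0)·(2/7) = 6/7.
The best pure response is a with expected payoff 38/7.

38/7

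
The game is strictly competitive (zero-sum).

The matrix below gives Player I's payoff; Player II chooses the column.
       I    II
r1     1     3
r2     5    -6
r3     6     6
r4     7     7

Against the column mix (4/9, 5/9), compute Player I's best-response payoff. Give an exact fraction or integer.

7

r1: (1)·(4/9) + (3)·(5/9) = 19/9.
r2: (5)·(4/9) + (-6)·(5/9) = -10/9.
r3: (6)·(4/9) + (6)·(5/9) = 6.
r4: (7)·(4/9) + (7)·(5/9) = 7.
The best pure response is r4 with expected payoff 7.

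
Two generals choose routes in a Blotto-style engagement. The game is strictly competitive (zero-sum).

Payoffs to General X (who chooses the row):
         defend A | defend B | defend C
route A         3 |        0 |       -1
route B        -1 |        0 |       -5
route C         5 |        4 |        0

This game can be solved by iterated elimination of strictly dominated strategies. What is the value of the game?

0

Column defend A is strictly dominated by defend C for General Y (-1<3, -5<-1, 0<5); eliminate defend A.
Column defend B is strictly dominated by defend C for General Y (-1<0, -5<0, 0<4); eliminate defend B.
Row route B is strictly dominated by row route A (-1>-5); eliminate route B.
Row route A is strictly dominated by row route C (0>-1); eliminate route A.
Only (route C, defend C) remains, with payoff 0.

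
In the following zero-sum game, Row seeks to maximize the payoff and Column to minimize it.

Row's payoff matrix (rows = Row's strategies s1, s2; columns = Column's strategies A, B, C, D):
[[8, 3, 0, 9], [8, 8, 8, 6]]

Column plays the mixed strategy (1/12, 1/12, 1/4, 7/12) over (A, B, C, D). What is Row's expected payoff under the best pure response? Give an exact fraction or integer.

s1: (8)·(1/12) + (3)·(1/12) + (0)·(1/4) + (9)·(7/12) = 37/6.
s2: (8)·(1/12) + (8)·(1/12) + (8)·(1/4) + (6)·(7/12) = 41/6.
The best pure response is s2 with expected payoff 41/6.

41/6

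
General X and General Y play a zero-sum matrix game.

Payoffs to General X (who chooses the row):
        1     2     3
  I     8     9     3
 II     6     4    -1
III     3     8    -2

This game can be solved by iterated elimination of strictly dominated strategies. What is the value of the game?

Row III is strictly dominated by row I (8>3, 9>8, 3>-2); eliminate III.
Column 2 is strictly dominated by 3 for General Y (3<9, -1<4); eliminate 2.
Row II is strictly dominated by row I (8>6, 3>-1); eliminate II.
Column 1 is strictly dominated by 3 for General Y (3<8); eliminate 1.
Only (I, 3) remains, with payoff 3.

3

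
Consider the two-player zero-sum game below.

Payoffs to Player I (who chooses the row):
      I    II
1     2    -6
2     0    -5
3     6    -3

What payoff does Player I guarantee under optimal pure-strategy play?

-3

Row minima: -6, -5, -3 → Player I's maximin is -3.
Column maxima: 6, -3 → Player II's minimax is -3.
They coincide at (3, II), so the value is -3.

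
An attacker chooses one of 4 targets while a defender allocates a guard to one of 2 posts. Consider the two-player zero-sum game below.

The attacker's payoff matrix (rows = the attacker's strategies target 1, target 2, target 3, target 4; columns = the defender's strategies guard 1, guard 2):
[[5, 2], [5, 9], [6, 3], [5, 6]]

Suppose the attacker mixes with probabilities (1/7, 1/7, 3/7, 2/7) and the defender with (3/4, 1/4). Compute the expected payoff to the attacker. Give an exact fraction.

73/14

Against (3/4, 1/4), each row's expected payoff is target 1: 17/4; target 2: 6; target 3: 21/4; target 4: 21/4.
Taking the (1/7, 1/7, 3/7, 2/7)-weighted average: (1/7)·(17/4) + (1/7)·(6) + (3/7)·(21/4) + (2/7)·(21/4) = 73/14.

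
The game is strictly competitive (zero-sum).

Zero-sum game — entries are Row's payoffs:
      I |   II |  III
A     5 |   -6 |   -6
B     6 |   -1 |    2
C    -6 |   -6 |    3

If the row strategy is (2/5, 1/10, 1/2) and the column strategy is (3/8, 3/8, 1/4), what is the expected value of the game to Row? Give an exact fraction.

-191/80

Against (3/8, 3/8, 1/4), each row's expected payoff is A: -15/8; B: 19/8; C: -15/4.
Taking the (2/5, 1/10, 1/2)-weighted average: (2/5)·(-15/8) + (1/10)·(19/8) + (1/2)·(-15/4) = -191/80.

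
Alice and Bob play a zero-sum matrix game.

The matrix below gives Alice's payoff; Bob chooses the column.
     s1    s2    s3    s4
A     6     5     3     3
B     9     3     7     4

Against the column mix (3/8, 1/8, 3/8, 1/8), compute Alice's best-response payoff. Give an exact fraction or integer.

55/8

A: (6)·(3/8) + (5)·(1/8) + (3)·(3/8) + (3)·(1/8) = 35/8.
B: (9)·(3/8) + (3)·(1/8) + (7)·(3/8) + (4)·(1/8) = 55/8.
The best pure response is B with expected payoff 55/8.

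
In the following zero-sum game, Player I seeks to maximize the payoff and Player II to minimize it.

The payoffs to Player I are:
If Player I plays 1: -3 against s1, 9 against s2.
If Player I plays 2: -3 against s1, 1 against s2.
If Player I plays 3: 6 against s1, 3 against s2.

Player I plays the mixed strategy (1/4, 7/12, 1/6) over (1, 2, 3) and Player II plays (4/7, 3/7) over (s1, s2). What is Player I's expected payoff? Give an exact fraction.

4/7

Against (4/7, 3/7), each row's expected payoff is 1: 15/7; 2: -9/7; 3: 33/7.
Taking the (1/4, 7/12, 1/6)-weighted average: (1/4)·(15/7) + (7/12)·(-9/7) + (1/6)·(33/7) = 4/7.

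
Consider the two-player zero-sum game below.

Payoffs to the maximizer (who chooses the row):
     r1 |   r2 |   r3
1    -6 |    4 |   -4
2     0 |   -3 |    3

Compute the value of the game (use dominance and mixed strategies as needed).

Column r3 is strictly dominated by r1 for the minimizer (it gives the maximizer more in every row).
The remaining 2×2 game on (1, 2) × (r1, r2) has no saddle point. Let the maximizer play 1 with probability p; indifference gives −6p = 4p − 3(1−p), so p = 3/13.
Similarly the minimizer's optimal q on r1 is 7/13, and the value is -6·(7/13) + (4)·(6/13) = -18/13.

-18/13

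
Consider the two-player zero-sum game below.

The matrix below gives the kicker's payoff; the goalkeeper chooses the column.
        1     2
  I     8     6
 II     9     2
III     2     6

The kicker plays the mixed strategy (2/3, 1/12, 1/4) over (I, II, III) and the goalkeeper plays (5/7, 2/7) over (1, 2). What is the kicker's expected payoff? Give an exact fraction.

177/28

Against (5/7, 2/7), each row's expected payoff is I: 52/7; II: 7; III: 22/7.
Taking the (2/3, 1/12, 1/4)-weighted average: (2/3)·(52/7) + (1/12)·(7) + (1/4)·(22/7) = 177/28.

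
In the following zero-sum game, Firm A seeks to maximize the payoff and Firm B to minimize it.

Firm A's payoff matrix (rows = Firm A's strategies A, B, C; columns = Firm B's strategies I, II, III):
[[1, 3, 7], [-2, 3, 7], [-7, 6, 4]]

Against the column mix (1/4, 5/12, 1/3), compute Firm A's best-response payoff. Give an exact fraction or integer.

23/6

A: (1)·(1/4) + (3)·(5/12) + (7)·(1/3) = 23/6.
B: (-2)·(1/4) + (3)·(5/12) + (7)·(1/3) = 37/12.
C: (-7)·(1/4) + (6)·(5/12) + (4)·(1/3) = 25/12.
The best pure response is A with expected payoff 23/6.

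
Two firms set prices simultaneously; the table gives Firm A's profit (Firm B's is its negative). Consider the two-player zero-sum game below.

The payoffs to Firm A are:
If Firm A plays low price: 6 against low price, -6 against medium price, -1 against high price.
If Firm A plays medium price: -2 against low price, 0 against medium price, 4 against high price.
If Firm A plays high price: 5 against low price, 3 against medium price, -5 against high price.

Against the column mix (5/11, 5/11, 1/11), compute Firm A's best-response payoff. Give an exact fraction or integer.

35/11

low price: (6)·(5/11) + (-6)·(5/11) + (-1)·(1/11) = -1/11.
medium price: (-2)·(5/11) + (0)·(5/11) + (4)·(1/11) = -6/11.
high price: (5)·(5/11) + (3)·(5/11) + (-5)·(1/11) = 35/11.
The best pure response is high price with expected payoff 35/11.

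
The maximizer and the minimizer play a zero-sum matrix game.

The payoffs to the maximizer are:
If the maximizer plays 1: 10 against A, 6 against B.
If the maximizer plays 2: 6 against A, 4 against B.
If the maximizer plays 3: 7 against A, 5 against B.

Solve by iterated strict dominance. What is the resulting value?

6

Row 2 is strictly dominated by row 1 (10>6, 6>4); eliminate 2.
Row 3 is strictly dominated by row 1 (10>7, 6>5); eliminate 3.
Column A is strictly dominated by B for the minimizer (6<10); eliminate A.
Only (1, B) remains, with payoff 6.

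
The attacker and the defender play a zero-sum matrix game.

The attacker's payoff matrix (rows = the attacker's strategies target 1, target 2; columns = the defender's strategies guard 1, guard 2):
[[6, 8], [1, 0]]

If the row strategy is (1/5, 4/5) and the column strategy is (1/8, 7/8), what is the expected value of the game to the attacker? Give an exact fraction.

Against (1/8, 7/8), each row's expected payoff is target 1: 31/4; target 2: 1/8.
Taking the (1/5, 4/5)-weighted average: (1/5)·(31/4) + (4/5)·(1/8) = 33/20.

33/20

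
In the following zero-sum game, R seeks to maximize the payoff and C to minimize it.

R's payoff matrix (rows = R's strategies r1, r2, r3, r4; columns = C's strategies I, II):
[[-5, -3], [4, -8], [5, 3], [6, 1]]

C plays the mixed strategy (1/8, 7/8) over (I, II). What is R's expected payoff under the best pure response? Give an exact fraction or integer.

r1: (-5)·(1/8) + (-3)·(7/8) = -13/4.
r2: (4)·(1/8) + (-8)·(7/8) = -13/2.
r3: (5)·(1/8) + (3)·(7/8) = 13/4.
r4: (6)·(1/8) + (1)·(7/8) = 13/8.
The best pure response is r3 with expected payoff 13/4.

13/4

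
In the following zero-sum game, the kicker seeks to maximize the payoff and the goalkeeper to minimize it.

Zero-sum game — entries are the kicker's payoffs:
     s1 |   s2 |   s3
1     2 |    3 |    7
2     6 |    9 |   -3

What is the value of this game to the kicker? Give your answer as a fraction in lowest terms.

Column s2 is strictly dominated by s1 for the goalkeeper (it gives the kicker more in every row).
The remaining 2×2 game on (1, 2) × (s1, s3) has no saddle point. Let the kicker play 1 with probability p; indifference gives 2p + 6(1−p) = 7p − 3(1−p), so p = 9/14.
Similarly the goalkeeper's optimal q on s1 is 5/7, and the value is 2·(5/7) + (7)·(2/7) = 24/7.

24/7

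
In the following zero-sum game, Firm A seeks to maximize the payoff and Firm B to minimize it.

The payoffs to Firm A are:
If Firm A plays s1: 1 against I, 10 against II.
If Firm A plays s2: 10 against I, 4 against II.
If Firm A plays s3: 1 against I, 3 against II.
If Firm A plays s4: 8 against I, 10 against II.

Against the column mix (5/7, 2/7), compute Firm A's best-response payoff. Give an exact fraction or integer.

s1: (1)·(5/7) + (10)·(2/7) = 25/7.
s2: (10)·(5/7) + (4)·(2/7) = 58/7.
s3: (1)·(5/7) + (3)·(2/7) = 11/7.
s4: (8)·(5/7) + (10)·(2/7) = 60/7.
The best pure response is s4 with expected payoff 60/7.

60/7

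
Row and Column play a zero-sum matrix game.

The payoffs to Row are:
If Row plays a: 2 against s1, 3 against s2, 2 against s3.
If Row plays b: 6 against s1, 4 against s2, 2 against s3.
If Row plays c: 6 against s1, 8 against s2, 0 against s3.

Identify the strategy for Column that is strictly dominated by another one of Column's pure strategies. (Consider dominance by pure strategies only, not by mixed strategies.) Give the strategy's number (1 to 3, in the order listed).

2

Column prefers columns that give Row less. Compare s2 with s3: 2 < 3, 2 < 4, 0 < 8.
So s3 strictly dominates s2 for Column; s2 is strictly dominated.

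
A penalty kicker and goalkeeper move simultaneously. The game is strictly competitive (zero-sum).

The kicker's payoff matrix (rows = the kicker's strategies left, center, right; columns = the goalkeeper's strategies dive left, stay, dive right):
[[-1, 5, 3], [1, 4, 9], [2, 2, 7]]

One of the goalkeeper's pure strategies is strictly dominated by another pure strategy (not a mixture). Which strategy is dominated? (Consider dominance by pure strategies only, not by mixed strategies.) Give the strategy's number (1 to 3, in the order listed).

The goalkeeper prefers columns that give the kicker less. Compare dive right with dive left: -1 < 3, 1 < 9, 2 < 7.
So dive left strictly dominates dive right for the goalkeeper; dive right is strictly dominated.

3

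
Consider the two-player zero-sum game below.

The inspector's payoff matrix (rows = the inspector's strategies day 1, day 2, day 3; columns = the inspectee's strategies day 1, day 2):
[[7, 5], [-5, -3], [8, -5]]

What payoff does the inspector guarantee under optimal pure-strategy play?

5

Row minima: 5, -5, -5 → the inspector's maximin is 5.
Column maxima: 8, 5 → the inspectee's minimax is 5.
They coincide at (day 1, day 2), so the value is 5.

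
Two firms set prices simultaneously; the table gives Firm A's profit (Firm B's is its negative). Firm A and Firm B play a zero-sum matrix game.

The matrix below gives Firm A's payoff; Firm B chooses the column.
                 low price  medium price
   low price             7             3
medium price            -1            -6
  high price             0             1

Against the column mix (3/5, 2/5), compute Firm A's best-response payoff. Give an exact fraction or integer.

low price: (7)·(3/5) + (3)·(2/5) = 27/5.
medium price: (-1)·(3/5) + (-6)·(2/5) = -3.
high price: (0)·(3/5) + (1)·(2/5) = 2/5.
The best pure response is low price with expected payoff 27/5.

27/5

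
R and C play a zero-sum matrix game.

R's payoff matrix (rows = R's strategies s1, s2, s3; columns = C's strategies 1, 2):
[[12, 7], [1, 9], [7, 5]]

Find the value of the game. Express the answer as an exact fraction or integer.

101/13

Row s3 is strictly dominated by row s1, so R never plays it.
The remaining 2×2 game on (s1, s2) × (1, 2) has no saddle point. Let R play s1 with probability p; indifference gives 12p + (1−p) = 7p + 9(1−p), so p = 8/13.
Similarly C's optimal q on 1 is 2/13, and the value is 12·(2/13) + (7)·(11/13) = 101/13.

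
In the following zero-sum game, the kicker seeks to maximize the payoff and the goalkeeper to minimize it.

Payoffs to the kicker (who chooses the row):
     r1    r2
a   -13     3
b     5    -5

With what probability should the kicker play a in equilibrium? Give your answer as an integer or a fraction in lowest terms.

5/13

Row minima are -13 and -5, so the kicker's maximin is -5; column maxima are 5 and 3, so the goalkeeper's minimax is 3. These differ, so the equilibrium is in mixed strategies.
Let the kicker play a with probability p. The goalkeeper is indifferent when −13p + 5(1−p) = 3p − 5(1−p), giving p = 5/13.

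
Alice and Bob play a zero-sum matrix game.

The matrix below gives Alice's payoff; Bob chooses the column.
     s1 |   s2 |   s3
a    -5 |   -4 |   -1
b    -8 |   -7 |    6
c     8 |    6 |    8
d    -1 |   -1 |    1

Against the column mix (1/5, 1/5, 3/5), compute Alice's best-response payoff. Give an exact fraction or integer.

38/5

a: (-5)·(1/5) + (-4)·(1/5) + (-1)·(3/5) = -12/5.
b: (-8)·(1/5) + (-7)·(1/5) + (6)·(3/5) = 3/5.
c: (8)·(1/5) + (6)·(1/5) + (8)·(3/5) = 38/5.
d: (-1)·(1/5) + (-1)·(1/5) + (1)·(3/5) = 1/5.
The best pure response is c with expected payoff 38/5.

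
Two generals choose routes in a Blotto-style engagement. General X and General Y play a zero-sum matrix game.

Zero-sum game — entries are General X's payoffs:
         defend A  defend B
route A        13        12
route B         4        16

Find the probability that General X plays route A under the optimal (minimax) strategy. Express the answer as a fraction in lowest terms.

12/13

Row minima are 12 and 4, so General X's maximin is 12; column maxima are 13 and 16, so General Y's minimax is 13. These differ, so the equilibrium is in mixed strategies.
Let General X play route A with probability p. General Y is indifferent when 13p + 4(1−p) = 12p + 16(1−p), giving p = 12/13.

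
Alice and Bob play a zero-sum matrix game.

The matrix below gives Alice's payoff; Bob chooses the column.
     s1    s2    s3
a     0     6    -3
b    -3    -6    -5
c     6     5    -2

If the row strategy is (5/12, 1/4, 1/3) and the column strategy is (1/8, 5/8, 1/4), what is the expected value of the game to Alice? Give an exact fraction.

Against (1/8, 5/8, 1/4), each row's expected payoff is a: 3; b: -43/8; c: 27/8.
Taking the (5/12, 1/4, 1/3)-weighted average: (5/12)·(3) + (1/4)·(-43/8) + (1/3)·(27/8) = 33/32.

33/32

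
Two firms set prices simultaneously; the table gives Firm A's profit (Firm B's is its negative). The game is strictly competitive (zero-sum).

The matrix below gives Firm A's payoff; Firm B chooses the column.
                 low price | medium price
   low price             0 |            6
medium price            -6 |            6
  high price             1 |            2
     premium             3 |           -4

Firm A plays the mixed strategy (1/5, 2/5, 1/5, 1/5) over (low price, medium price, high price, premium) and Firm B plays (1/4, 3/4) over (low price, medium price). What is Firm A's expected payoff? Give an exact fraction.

Against (1/4, 3/4), each row's expected payoff is low price: 9/2; medium price: 3; high price: 7/4; premium: -9/4.
Taking the (1/5, 2/5, 1/5, 1/5)-weighted average: (1/5)·(9/2) + (2/5)·(3) + (1/5)·(7/4) + (1/5)·(-9/4) = 2.

2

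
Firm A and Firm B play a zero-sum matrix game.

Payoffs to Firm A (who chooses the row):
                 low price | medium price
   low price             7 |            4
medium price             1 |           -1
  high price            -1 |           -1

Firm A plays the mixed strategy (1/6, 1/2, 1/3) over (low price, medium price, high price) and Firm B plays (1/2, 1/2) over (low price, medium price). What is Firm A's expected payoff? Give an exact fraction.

7/12

Against (1/2, 1/2), each row's expected payoff is low price: 11/2; medium price: 0; high price: -1.
Taking the (1/6, 1/2, 1/3)-weighted average: (1/6)·(11/2) + (1/2)·(0) + (1/3)·(-1) = 7/12.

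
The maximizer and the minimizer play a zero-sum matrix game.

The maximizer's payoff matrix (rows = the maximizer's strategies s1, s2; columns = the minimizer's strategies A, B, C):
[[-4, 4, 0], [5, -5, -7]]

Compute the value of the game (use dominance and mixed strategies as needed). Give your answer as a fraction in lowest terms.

Column B is strictly dominated by C for the minimizer (it gives the maximizer more in every row).
The remaining 2×2 game on (s1, s2) × (A, C) has no saddle point. Let the maximizer play s1 with probability p; indifference gives −4p + 5(1−p) = −7(1−p), so p = 3/4.
Similarly the minimizer's optimal q on A is 7/16, and the value is -4·(7/16) + (0)·(9/16) = -7/4.

-7/4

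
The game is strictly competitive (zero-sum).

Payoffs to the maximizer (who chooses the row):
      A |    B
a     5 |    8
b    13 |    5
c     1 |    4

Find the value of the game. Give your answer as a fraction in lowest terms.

79/11

Row c is strictly dominated by row a, so the maximizer never plays it.
The remaining 2×2 game on (a, b) × (A, B) has no saddle point. Let the maximizer play a with probability p; indifference gives 5p + 13(1−p) = 8p + 5(1−p), so p = 8/11.
Similarly the minimizer's optimal q on A is 3/11, and the value is 5·(3/11) + (8)·(8/11) = 79/11.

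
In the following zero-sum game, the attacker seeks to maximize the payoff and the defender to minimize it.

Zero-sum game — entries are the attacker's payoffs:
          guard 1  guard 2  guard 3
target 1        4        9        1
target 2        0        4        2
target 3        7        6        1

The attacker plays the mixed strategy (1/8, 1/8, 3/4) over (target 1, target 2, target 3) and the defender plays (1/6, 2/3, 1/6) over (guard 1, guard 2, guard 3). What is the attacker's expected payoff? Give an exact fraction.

251/48

Against (1/6, 2/3, 1/6), each row's expected payoff is target 1: 41/6; target 2: 3; target 3: 16/3.
Taking the (1/8, 1/8, 3/4)-weighted average: (1/8)·(41/6) + (1/8)·(3) + (3/4)·(16/3) = 251/48.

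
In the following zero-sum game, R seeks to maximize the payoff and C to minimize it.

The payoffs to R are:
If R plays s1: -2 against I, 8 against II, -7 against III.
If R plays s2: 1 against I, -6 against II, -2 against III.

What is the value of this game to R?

-58/19

Column I is strictly dominated by III for C (it gives R more in every row).
The remaining 2×2 game on (s1, s2) × (II, III) has no saddle point. Let R play s1 with probability p; indifference gives 8p − 6(1−p) = −7p − 2(1−p), so p = 4/19.
Similarly C's optimal q on II is 5/19, and the value is 8·(5/19) + (-7)·(14/19) = -58/19.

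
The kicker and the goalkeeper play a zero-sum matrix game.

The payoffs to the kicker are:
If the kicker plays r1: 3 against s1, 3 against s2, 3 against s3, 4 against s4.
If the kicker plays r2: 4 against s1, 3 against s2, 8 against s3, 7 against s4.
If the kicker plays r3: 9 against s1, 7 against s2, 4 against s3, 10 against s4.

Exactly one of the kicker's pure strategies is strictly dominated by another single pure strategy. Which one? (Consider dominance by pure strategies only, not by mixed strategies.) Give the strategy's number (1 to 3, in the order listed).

1

Compare r1 with r3: 9 > 3, 7 > 3, 4 > 3, 10 > 4.
So r3 strictly dominates r1 for the kicker; r1 is strictly dominated.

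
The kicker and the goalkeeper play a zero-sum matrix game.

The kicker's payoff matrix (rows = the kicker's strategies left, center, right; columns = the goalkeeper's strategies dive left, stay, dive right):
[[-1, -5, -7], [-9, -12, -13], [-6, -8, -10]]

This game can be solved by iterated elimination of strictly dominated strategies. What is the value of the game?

Row right is strictly dominated by row left (-1>-6, -5>-8, -7>-10); eliminate right.
Column dive left is strictly dominated by stay for the goalkeeper (-5<-1, -12<-9); eliminate dive left.
Row center is strictly dominated by row left (-5>-12, -7>-13); eliminate center.
Column stay is strictly dominated by dive right for the goalkeeper (-7<-5); eliminate stay.
Only (left, dive right) remains, with payoff -7.

-7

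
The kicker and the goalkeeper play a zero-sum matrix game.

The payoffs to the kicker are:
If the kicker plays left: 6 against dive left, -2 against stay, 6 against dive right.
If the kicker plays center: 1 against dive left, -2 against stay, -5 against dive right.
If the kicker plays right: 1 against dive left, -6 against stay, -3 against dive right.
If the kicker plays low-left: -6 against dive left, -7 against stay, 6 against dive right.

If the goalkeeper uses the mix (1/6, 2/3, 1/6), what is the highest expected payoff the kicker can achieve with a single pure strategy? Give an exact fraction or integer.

2/3

left: (6)·(1/6) + (-2)·(2/3) + (6)·(1/6) = 2/3.
center: (1)·(1/6) + (-2)·(2/3) + (-5)·(1/6) = -2.
right: (1)·(1/6) + (-6)·(2/3) + (-3)·(1/6) = -13/3.
low-left: (-6)·(1/6) + (-7)·(2/3) + (6)·(1/6) = -14/3.
The best pure response is left with expected payoff 2/3.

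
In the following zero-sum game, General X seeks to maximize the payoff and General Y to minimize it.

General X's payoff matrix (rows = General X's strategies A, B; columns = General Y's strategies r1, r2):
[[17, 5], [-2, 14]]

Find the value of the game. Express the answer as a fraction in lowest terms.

Row minima are 5 and -2, so General X's maximin is 5; column maxima are 17 and 14, so General Y's minimax is 14. These differ, so the equilibrium is in mixed strategies.
Let General X play A with probability p. General Y is indifferent when 17p − 2(1−p) = 5p + 14(1−p), giving p = 4/7.
Let General Y play r1 with probability q. General X is indifferent when 17q + 5(1−q) = −2q + 14(1−q), giving q = 9/28.
The value is 17·(9/28) + (5)·(19/28) = 62/7.

62/7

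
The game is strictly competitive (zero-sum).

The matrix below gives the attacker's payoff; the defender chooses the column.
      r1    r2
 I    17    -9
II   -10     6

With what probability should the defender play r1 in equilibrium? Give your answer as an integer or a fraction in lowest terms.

Row minima are -9 and -10, so the attacker's maximin is -9; column maxima are 17 and 6, so the defender's minimax is 6. These differ, so the equilibrium is in mixed strategies.
Let the defender play r1 with probability q. The attacker is indifferent when 17q − 9(1−q) = −10q + 6(1−q), giving q = 5/14.

5/14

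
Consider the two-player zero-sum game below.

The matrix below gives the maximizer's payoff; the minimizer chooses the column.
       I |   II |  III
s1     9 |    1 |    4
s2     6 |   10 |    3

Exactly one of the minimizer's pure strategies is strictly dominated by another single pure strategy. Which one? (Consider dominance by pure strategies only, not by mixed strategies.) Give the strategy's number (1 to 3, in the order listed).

1

The minimizer prefers columns that give the maximizer less. Compare I with III: 4 < 9, 3 < 6.
So III strictly dominates I for the minimizer; I is strictly dominated.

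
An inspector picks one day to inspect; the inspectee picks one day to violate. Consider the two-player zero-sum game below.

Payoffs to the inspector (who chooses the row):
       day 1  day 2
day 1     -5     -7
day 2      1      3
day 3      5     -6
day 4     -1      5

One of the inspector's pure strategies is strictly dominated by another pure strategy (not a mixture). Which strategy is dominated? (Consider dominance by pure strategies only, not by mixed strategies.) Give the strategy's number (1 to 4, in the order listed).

Compare day 1 with day 2: 1 > -5, 3 > -7.
So day 2 strictly dominates day 1 for the inspector; day 1 is strictly dominated.

1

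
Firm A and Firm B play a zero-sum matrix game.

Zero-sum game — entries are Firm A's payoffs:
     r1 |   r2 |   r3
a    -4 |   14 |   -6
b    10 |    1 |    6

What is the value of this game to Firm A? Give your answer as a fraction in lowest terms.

Column r1 is strictly dominated by r3 for Firm B (it gives Firm A more in every row).
The remaining 2×2 game on (a, b) × (r2, r3) has no saddle point. Let Firm A play a with probability p; indifference gives 14p + (1−p) = −6p + 6(1−p), so p = 1/5.
Similarly Firm B's optimal q on r2 is 12/25, and the value is 14·(12/25) + (-6)·(13/25) = 18/5.

18/5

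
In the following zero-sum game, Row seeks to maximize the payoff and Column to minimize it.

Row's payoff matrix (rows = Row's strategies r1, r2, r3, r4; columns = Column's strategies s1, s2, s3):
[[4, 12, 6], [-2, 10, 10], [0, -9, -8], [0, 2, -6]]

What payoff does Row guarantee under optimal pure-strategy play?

Row minima: 4, -2, -9, -6 → Row's maximin is 4.
Column maxima: 4, 12, 10 → Column's minimax is 4.
They coincide at (r1, s1), so the value is 4.

4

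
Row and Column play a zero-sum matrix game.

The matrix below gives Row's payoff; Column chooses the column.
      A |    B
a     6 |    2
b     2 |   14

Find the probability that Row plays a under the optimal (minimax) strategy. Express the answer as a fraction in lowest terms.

3/4

Row minima are 2 and 2, so Row's maximin is 2; column maxima are 6 and 14, so Column's minimax is 6. These differ, so the equilibrium is in mixed strategies.
Let Row play a with probability p. Column is indifferent when 6p + 2(1−p) = 2p + 14(1−p), giving p = 3/4.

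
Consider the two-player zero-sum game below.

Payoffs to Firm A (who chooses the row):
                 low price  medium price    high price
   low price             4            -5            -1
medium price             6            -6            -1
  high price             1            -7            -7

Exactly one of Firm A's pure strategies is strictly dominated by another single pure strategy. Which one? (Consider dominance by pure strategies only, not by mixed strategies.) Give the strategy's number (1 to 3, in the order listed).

Compare high price with low price: 4 > 1, -5 > -7, -1 > -7.
So low price strictly dominates high price for Firm A; high price is strictly dominated.

3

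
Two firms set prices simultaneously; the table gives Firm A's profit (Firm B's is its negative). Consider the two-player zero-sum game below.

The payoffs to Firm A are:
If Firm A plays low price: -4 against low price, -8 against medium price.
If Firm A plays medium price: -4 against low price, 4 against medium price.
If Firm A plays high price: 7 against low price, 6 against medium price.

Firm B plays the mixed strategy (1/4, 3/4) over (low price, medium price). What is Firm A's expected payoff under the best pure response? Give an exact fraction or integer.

25/4

low price: (-4)·(1/4) + (-8)·(3/4) = -7.
medium price: (-4)·(1/4) + (4)·(3/4) = 2.
high price: (7)·(1/4) + (6)·(3/4) = 25/4.
The best pure response is high price with expected payoff 25/4.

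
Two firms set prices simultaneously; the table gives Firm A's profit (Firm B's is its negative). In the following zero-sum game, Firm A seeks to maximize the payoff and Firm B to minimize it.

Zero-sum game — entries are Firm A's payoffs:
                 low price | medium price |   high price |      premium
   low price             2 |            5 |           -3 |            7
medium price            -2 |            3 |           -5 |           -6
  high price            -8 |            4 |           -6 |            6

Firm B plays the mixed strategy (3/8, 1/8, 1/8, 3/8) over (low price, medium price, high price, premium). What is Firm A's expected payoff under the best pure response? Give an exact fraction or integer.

low price: (2)·(3/8) + (5)·(1/8) + (-3)·(1/8) + (7)·(3/8) = 29/8.
medium price: (-2)·(3/8) + (3)·(1/8) + (-5)·(1/8) + (-6)·(3/8) = -13/4.
high price: (-8)·(3/8) + (4)·(1/8) + (-6)·(1/8) + (6)·(3/8) = -1.
The best pure response is low price with expected payoff 29/8.

29/8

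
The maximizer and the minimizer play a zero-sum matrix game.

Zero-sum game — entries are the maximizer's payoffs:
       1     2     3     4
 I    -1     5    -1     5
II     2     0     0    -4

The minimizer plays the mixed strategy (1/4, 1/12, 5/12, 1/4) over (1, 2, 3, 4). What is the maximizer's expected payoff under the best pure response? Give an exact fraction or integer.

I: (-1)·(1/4) + (5)·(1/12) + (-1)·(5/12) + (5)·(1/4) = 1.
II: (2)·(1/4) + (0)·(1/12) + (0)·(5/12) + (-4)·(1/4) = -1/2.
The best pure response is I with expected payoff 1.

1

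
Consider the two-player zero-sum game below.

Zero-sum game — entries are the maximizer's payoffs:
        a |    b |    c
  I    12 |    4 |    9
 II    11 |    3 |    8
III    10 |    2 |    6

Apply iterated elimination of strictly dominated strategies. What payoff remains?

Row II is strictly dominated by row I (12>11, 4>3, 9>8); eliminate II.
Column a is strictly dominated by b for the minimizer (4<12, 2<10); eliminate a.
Row III is strictly dominated by row I (4>2, 9>6); eliminate III.
Column c is strictly dominated by b for the minimizer (4<9); eliminate c.
Only (I, b) remains, with payoff 4.

4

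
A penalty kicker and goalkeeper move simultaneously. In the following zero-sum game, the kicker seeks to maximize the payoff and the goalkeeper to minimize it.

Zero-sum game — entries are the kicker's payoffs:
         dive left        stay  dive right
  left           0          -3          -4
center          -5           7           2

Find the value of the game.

-20/11

Column stay is strictly dominated by dive right for the goalkeeper (it gives the kicker more in every row).
The remaining 2×2 game on (left, center) × (dive left, dive right) has no saddle point. Let the kicker play left with probability p; indifference gives −5(1−p) = −4p + 2(1−p), so p = 7/11.
Similarly the goalkeeper's optimal q on dive left is 6/11, and the value is 0·(6/11) + (-4)·(5/11) = -20/11.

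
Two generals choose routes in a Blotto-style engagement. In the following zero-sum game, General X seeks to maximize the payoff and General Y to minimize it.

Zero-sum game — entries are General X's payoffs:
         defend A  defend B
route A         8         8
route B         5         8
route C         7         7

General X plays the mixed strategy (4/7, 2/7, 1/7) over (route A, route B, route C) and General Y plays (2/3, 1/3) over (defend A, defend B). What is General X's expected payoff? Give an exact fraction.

Against (2/3, 1/3), each row's expected payoff is route A: 8; route B: 6; route C: 7.
Taking the (4/7, 2/7, 1/7)-weighted average: (4/7)·(8) + (2/7)·(6) + (1/7)·(7) = 51/7.

51/7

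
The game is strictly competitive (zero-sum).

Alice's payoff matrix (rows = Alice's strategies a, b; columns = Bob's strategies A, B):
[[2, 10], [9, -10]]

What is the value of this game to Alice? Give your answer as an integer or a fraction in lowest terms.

110/27

Row minima are 2 and -10, so Alice's maximin is 2; column maxima are 9 and 10, so Bob's minimax is 9. These differ, so the equilibrium is in mixed strategies.
Let Alice play a with probability p. Bob is indifferent when 2p + 9(1−p) = 10p − 10(1−p), giving p = 19/27.
Let Bob play A with probability q. Alice is indifferent when 2q + 10(1−q) = 9q − 10(1−q), giving q = 20/27.
The value is 2·(20/27) + (10)·(7/27) = 110/27.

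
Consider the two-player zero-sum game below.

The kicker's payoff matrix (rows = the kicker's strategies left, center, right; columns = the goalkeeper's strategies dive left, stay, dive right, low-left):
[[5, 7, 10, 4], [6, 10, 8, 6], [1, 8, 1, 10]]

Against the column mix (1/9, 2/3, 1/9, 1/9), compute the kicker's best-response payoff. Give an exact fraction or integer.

left: (5)·(1/9) + (7)·(2/3) + (10)·(1/9) + (4)·(1/9) = 61/9.
center: (6)·(1/9) + (10)·(2/3) + (8)·(1/9) + (6)·(1/9) = 80/9.
right: (1)·(1/9) + (8)·(2/3) + (1)·(1/9) + (10)·(1/9) = 20/3.
The best pure response is center with expected payoff 80/9.

80/9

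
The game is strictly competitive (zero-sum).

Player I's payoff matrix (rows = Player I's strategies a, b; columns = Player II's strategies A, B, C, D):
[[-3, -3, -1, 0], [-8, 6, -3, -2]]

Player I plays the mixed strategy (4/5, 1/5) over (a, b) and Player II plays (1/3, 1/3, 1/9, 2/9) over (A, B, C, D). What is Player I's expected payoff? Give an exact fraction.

-89/45

Against (1/3, 1/3, 1/9, 2/9), each row's expected payoff is a: -19/9; b: -13/9.
Taking the (4/5, 1/5)-weighted average: (4/5)·(-19/9) + (1/5)·(-13/9) = -89/45.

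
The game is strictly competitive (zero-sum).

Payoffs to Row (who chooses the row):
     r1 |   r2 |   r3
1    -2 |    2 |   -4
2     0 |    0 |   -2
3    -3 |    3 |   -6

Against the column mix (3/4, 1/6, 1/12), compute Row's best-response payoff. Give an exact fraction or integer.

1: (-2)·(3/4) + (2)·(1/6) + (-4)·(1/12) = -3/2.
2: (0)·(3/4) + (0)·(1/6) + (-2)·(1/12) = -1/6.
3: (-3)·(3/4) + (3)·(1/6) + (-6)·(1/12) = -9/4.
The best pure response is 2 with expected payoff -1/6.

-1/6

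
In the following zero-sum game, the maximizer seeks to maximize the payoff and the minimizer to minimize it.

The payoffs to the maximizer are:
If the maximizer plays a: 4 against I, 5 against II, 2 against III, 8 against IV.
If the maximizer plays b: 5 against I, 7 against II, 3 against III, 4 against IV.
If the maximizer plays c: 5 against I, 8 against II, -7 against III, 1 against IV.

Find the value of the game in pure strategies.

3

Row minima: 2, 3, -7 → the maximizer's maximin is 3.
Column maxima: 5, 8, 3, 8 → the minimizer's minimax is 3.
They coincide at (b, III), so the value is 3.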